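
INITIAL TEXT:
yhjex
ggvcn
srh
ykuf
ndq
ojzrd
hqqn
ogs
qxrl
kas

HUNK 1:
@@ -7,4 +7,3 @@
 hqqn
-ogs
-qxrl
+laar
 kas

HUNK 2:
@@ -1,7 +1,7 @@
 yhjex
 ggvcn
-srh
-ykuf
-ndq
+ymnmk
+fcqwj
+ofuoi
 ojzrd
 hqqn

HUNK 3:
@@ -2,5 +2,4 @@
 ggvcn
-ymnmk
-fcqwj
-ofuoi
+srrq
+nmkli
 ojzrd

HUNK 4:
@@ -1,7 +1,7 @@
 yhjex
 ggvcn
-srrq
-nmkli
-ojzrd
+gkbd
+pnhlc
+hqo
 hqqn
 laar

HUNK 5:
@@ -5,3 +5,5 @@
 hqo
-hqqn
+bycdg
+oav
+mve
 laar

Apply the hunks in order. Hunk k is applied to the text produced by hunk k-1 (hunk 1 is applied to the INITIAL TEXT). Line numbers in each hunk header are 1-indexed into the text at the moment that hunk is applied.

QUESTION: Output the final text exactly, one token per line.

Hunk 1: at line 7 remove [ogs,qxrl] add [laar] -> 9 lines: yhjex ggvcn srh ykuf ndq ojzrd hqqn laar kas
Hunk 2: at line 1 remove [srh,ykuf,ndq] add [ymnmk,fcqwj,ofuoi] -> 9 lines: yhjex ggvcn ymnmk fcqwj ofuoi ojzrd hqqn laar kas
Hunk 3: at line 2 remove [ymnmk,fcqwj,ofuoi] add [srrq,nmkli] -> 8 lines: yhjex ggvcn srrq nmkli ojzrd hqqn laar kas
Hunk 4: at line 1 remove [srrq,nmkli,ojzrd] add [gkbd,pnhlc,hqo] -> 8 lines: yhjex ggvcn gkbd pnhlc hqo hqqn laar kas
Hunk 5: at line 5 remove [hqqn] add [bycdg,oav,mve] -> 10 lines: yhjex ggvcn gkbd pnhlc hqo bycdg oav mve laar kas

Answer: yhjex
ggvcn
gkbd
pnhlc
hqo
bycdg
oav
mve
laar
kas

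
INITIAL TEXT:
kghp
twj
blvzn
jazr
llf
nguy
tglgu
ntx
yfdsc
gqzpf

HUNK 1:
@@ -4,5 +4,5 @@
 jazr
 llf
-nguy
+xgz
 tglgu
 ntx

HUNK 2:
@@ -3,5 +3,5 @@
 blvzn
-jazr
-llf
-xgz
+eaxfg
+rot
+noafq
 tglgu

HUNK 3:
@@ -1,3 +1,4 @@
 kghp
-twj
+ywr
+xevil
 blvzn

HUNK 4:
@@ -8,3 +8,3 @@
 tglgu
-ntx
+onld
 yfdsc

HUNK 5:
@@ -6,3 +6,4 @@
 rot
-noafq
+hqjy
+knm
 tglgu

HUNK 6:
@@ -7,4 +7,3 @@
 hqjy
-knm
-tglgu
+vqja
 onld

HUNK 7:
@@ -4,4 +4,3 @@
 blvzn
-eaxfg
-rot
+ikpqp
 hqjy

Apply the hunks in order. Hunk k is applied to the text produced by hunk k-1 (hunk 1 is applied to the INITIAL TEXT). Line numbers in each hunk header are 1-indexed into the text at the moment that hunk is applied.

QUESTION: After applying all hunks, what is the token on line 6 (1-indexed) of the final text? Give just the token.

Hunk 1: at line 4 remove [nguy] add [xgz] -> 10 lines: kghp twj blvzn jazr llf xgz tglgu ntx yfdsc gqzpf
Hunk 2: at line 3 remove [jazr,llf,xgz] add [eaxfg,rot,noafq] -> 10 lines: kghp twj blvzn eaxfg rot noafq tglgu ntx yfdsc gqzpf
Hunk 3: at line 1 remove [twj] add [ywr,xevil] -> 11 lines: kghp ywr xevil blvzn eaxfg rot noafq tglgu ntx yfdsc gqzpf
Hunk 4: at line 8 remove [ntx] add [onld] -> 11 lines: kghp ywr xevil blvzn eaxfg rot noafq tglgu onld yfdsc gqzpf
Hunk 5: at line 6 remove [noafq] add [hqjy,knm] -> 12 lines: kghp ywr xevil blvzn eaxfg rot hqjy knm tglgu onld yfdsc gqzpf
Hunk 6: at line 7 remove [knm,tglgu] add [vqja] -> 11 lines: kghp ywr xevil blvzn eaxfg rot hqjy vqja onld yfdsc gqzpf
Hunk 7: at line 4 remove [eaxfg,rot] add [ikpqp] -> 10 lines: kghp ywr xevil blvzn ikpqp hqjy vqja onld yfdsc gqzpf
Final line 6: hqjy

Answer: hqjy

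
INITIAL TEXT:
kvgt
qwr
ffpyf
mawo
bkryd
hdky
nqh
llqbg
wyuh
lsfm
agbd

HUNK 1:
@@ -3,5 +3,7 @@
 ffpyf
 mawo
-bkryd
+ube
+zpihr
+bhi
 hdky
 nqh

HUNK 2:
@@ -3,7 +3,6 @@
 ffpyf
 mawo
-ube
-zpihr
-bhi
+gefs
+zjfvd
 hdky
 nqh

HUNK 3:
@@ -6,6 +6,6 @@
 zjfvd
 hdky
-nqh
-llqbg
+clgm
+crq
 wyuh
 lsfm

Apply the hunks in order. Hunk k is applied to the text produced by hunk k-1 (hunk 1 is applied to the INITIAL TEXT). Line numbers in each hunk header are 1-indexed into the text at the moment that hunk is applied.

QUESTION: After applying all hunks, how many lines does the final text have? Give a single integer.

Answer: 12

Derivation:
Hunk 1: at line 3 remove [bkryd] add [ube,zpihr,bhi] -> 13 lines: kvgt qwr ffpyf mawo ube zpihr bhi hdky nqh llqbg wyuh lsfm agbd
Hunk 2: at line 3 remove [ube,zpihr,bhi] add [gefs,zjfvd] -> 12 lines: kvgt qwr ffpyf mawo gefs zjfvd hdky nqh llqbg wyuh lsfm agbd
Hunk 3: at line 6 remove [nqh,llqbg] add [clgm,crq] -> 12 lines: kvgt qwr ffpyf mawo gefs zjfvd hdky clgm crq wyuh lsfm agbd
Final line count: 12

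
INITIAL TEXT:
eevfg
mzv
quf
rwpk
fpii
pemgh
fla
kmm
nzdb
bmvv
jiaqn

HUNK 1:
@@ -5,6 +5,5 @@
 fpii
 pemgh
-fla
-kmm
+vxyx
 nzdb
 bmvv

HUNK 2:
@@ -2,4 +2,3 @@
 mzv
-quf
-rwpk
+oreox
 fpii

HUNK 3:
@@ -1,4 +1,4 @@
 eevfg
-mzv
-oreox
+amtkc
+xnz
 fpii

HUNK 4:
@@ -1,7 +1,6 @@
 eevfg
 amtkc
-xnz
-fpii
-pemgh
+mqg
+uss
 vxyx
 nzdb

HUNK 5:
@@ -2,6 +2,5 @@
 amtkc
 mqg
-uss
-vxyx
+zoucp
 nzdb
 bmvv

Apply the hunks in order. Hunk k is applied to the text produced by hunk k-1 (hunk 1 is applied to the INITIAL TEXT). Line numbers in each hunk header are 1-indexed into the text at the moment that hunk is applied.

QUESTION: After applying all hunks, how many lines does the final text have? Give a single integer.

Hunk 1: at line 5 remove [fla,kmm] add [vxyx] -> 10 lines: eevfg mzv quf rwpk fpii pemgh vxyx nzdb bmvv jiaqn
Hunk 2: at line 2 remove [quf,rwpk] add [oreox] -> 9 lines: eevfg mzv oreox fpii pemgh vxyx nzdb bmvv jiaqn
Hunk 3: at line 1 remove [mzv,oreox] add [amtkc,xnz] -> 9 lines: eevfg amtkc xnz fpii pemgh vxyx nzdb bmvv jiaqn
Hunk 4: at line 1 remove [xnz,fpii,pemgh] add [mqg,uss] -> 8 lines: eevfg amtkc mqg uss vxyx nzdb bmvv jiaqn
Hunk 5: at line 2 remove [uss,vxyx] add [zoucp] -> 7 lines: eevfg amtkc mqg zoucp nzdb bmvv jiaqn
Final line count: 7

Answer: 7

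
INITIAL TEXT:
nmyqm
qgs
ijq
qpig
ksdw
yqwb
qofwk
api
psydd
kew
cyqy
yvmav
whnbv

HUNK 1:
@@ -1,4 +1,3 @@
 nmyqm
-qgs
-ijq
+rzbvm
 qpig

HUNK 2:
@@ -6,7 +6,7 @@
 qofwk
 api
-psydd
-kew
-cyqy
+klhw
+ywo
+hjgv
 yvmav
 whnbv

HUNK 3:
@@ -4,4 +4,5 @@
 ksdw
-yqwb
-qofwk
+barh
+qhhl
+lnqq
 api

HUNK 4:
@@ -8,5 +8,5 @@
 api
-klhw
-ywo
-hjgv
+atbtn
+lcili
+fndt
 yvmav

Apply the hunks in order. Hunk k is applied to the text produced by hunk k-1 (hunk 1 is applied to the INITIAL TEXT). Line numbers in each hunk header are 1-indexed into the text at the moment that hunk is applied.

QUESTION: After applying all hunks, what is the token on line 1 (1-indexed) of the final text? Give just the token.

Answer: nmyqm

Derivation:
Hunk 1: at line 1 remove [qgs,ijq] add [rzbvm] -> 12 lines: nmyqm rzbvm qpig ksdw yqwb qofwk api psydd kew cyqy yvmav whnbv
Hunk 2: at line 6 remove [psydd,kew,cyqy] add [klhw,ywo,hjgv] -> 12 lines: nmyqm rzbvm qpig ksdw yqwb qofwk api klhw ywo hjgv yvmav whnbv
Hunk 3: at line 4 remove [yqwb,qofwk] add [barh,qhhl,lnqq] -> 13 lines: nmyqm rzbvm qpig ksdw barh qhhl lnqq api klhw ywo hjgv yvmav whnbv
Hunk 4: at line 8 remove [klhw,ywo,hjgv] add [atbtn,lcili,fndt] -> 13 lines: nmyqm rzbvm qpig ksdw barh qhhl lnqq api atbtn lcili fndt yvmav whnbv
Final line 1: nmyqm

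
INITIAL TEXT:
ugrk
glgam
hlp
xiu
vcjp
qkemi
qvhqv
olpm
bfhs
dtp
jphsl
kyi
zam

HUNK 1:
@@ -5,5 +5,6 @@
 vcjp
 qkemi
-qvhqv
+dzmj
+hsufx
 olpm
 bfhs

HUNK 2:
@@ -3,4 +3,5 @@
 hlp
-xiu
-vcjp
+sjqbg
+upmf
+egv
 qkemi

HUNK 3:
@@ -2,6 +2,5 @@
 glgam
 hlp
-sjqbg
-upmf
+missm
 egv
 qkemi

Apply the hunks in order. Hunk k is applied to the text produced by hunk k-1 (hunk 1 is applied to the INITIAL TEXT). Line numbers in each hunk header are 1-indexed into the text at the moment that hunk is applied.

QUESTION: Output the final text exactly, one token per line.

Hunk 1: at line 5 remove [qvhqv] add [dzmj,hsufx] -> 14 lines: ugrk glgam hlp xiu vcjp qkemi dzmj hsufx olpm bfhs dtp jphsl kyi zam
Hunk 2: at line 3 remove [xiu,vcjp] add [sjqbg,upmf,egv] -> 15 lines: ugrk glgam hlp sjqbg upmf egv qkemi dzmj hsufx olpm bfhs dtp jphsl kyi zam
Hunk 3: at line 2 remove [sjqbg,upmf] add [missm] -> 14 lines: ugrk glgam hlp missm egv qkemi dzmj hsufx olpm bfhs dtp jphsl kyi zam

Answer: ugrk
glgam
hlp
missm
egv
qkemi
dzmj
hsufx
olpm
bfhs
dtp
jphsl
kyi
zam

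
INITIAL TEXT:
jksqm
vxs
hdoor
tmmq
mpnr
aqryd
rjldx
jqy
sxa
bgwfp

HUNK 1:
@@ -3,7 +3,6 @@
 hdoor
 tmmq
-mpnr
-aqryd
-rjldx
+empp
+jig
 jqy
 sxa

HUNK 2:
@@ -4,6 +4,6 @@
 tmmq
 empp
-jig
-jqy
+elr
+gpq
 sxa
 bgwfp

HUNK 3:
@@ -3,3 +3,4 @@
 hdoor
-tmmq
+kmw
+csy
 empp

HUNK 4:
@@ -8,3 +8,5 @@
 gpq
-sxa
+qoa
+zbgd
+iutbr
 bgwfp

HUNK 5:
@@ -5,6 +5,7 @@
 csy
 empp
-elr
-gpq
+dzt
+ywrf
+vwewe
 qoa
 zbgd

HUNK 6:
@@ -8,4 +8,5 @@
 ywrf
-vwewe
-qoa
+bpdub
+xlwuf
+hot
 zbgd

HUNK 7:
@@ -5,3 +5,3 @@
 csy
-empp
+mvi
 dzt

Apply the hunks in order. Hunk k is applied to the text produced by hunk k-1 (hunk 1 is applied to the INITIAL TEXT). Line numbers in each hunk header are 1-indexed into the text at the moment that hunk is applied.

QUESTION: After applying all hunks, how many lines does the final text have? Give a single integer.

Hunk 1: at line 3 remove [mpnr,aqryd,rjldx] add [empp,jig] -> 9 lines: jksqm vxs hdoor tmmq empp jig jqy sxa bgwfp
Hunk 2: at line 4 remove [jig,jqy] add [elr,gpq] -> 9 lines: jksqm vxs hdoor tmmq empp elr gpq sxa bgwfp
Hunk 3: at line 3 remove [tmmq] add [kmw,csy] -> 10 lines: jksqm vxs hdoor kmw csy empp elr gpq sxa bgwfp
Hunk 4: at line 8 remove [sxa] add [qoa,zbgd,iutbr] -> 12 lines: jksqm vxs hdoor kmw csy empp elr gpq qoa zbgd iutbr bgwfp
Hunk 5: at line 5 remove [elr,gpq] add [dzt,ywrf,vwewe] -> 13 lines: jksqm vxs hdoor kmw csy empp dzt ywrf vwewe qoa zbgd iutbr bgwfp
Hunk 6: at line 8 remove [vwewe,qoa] add [bpdub,xlwuf,hot] -> 14 lines: jksqm vxs hdoor kmw csy empp dzt ywrf bpdub xlwuf hot zbgd iutbr bgwfp
Hunk 7: at line 5 remove [empp] add [mvi] -> 14 lines: jksqm vxs hdoor kmw csy mvi dzt ywrf bpdub xlwuf hot zbgd iutbr bgwfp
Final line count: 14

Answer: 14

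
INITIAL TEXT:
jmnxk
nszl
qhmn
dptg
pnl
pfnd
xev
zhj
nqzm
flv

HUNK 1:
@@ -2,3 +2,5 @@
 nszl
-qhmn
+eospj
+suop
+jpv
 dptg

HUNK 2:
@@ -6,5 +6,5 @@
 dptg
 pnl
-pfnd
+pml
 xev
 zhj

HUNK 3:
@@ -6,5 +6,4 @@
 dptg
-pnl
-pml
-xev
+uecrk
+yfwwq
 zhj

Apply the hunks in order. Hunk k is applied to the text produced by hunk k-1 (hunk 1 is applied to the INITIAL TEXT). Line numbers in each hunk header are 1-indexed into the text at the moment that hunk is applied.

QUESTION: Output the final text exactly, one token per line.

Answer: jmnxk
nszl
eospj
suop
jpv
dptg
uecrk
yfwwq
zhj
nqzm
flv

Derivation:
Hunk 1: at line 2 remove [qhmn] add [eospj,suop,jpv] -> 12 lines: jmnxk nszl eospj suop jpv dptg pnl pfnd xev zhj nqzm flv
Hunk 2: at line 6 remove [pfnd] add [pml] -> 12 lines: jmnxk nszl eospj suop jpv dptg pnl pml xev zhj nqzm flv
Hunk 3: at line 6 remove [pnl,pml,xev] add [uecrk,yfwwq] -> 11 lines: jmnxk nszl eospj suop jpv dptg uecrk yfwwq zhj nqzm flv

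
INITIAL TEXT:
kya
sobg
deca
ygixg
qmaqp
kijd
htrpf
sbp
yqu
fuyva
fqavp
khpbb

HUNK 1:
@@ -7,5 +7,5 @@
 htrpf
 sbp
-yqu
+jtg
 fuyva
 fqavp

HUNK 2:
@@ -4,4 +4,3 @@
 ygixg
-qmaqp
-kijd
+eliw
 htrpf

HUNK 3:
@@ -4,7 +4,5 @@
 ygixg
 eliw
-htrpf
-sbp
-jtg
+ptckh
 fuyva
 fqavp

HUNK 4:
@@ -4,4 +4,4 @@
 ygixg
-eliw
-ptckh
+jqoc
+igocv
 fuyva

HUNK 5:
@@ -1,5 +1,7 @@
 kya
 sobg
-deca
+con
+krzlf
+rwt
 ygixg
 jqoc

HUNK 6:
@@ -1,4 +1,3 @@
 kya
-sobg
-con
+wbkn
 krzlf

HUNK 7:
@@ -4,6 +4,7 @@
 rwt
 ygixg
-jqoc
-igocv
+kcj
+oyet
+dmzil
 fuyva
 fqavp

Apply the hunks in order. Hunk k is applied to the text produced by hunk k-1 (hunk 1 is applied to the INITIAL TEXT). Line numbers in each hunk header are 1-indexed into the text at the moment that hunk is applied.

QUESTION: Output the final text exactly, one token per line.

Answer: kya
wbkn
krzlf
rwt
ygixg
kcj
oyet
dmzil
fuyva
fqavp
khpbb

Derivation:
Hunk 1: at line 7 remove [yqu] add [jtg] -> 12 lines: kya sobg deca ygixg qmaqp kijd htrpf sbp jtg fuyva fqavp khpbb
Hunk 2: at line 4 remove [qmaqp,kijd] add [eliw] -> 11 lines: kya sobg deca ygixg eliw htrpf sbp jtg fuyva fqavp khpbb
Hunk 3: at line 4 remove [htrpf,sbp,jtg] add [ptckh] -> 9 lines: kya sobg deca ygixg eliw ptckh fuyva fqavp khpbb
Hunk 4: at line 4 remove [eliw,ptckh] add [jqoc,igocv] -> 9 lines: kya sobg deca ygixg jqoc igocv fuyva fqavp khpbb
Hunk 5: at line 1 remove [deca] add [con,krzlf,rwt] -> 11 lines: kya sobg con krzlf rwt ygixg jqoc igocv fuyva fqavp khpbb
Hunk 6: at line 1 remove [sobg,con] add [wbkn] -> 10 lines: kya wbkn krzlf rwt ygixg jqoc igocv fuyva fqavp khpbb
Hunk 7: at line 4 remove [jqoc,igocv] add [kcj,oyet,dmzil] -> 11 lines: kya wbkn krzlf rwt ygixg kcj oyet dmzil fuyva fqavp khpbb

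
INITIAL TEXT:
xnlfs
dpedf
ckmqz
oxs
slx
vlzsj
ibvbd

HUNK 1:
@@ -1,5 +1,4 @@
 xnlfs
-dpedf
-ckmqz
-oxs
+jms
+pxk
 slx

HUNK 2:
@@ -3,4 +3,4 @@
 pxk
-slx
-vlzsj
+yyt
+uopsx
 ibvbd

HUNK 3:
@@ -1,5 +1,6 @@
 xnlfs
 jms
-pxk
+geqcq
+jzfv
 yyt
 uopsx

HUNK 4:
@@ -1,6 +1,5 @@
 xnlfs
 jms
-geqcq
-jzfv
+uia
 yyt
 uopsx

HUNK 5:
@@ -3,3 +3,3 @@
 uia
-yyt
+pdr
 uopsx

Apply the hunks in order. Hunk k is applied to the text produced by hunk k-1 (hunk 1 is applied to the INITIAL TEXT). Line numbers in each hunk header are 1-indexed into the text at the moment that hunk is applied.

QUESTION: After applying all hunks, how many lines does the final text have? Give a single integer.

Answer: 6

Derivation:
Hunk 1: at line 1 remove [dpedf,ckmqz,oxs] add [jms,pxk] -> 6 lines: xnlfs jms pxk slx vlzsj ibvbd
Hunk 2: at line 3 remove [slx,vlzsj] add [yyt,uopsx] -> 6 lines: xnlfs jms pxk yyt uopsx ibvbd
Hunk 3: at line 1 remove [pxk] add [geqcq,jzfv] -> 7 lines: xnlfs jms geqcq jzfv yyt uopsx ibvbd
Hunk 4: at line 1 remove [geqcq,jzfv] add [uia] -> 6 lines: xnlfs jms uia yyt uopsx ibvbd
Hunk 5: at line 3 remove [yyt] add [pdr] -> 6 lines: xnlfs jms uia pdr uopsx ibvbd
Final line count: 6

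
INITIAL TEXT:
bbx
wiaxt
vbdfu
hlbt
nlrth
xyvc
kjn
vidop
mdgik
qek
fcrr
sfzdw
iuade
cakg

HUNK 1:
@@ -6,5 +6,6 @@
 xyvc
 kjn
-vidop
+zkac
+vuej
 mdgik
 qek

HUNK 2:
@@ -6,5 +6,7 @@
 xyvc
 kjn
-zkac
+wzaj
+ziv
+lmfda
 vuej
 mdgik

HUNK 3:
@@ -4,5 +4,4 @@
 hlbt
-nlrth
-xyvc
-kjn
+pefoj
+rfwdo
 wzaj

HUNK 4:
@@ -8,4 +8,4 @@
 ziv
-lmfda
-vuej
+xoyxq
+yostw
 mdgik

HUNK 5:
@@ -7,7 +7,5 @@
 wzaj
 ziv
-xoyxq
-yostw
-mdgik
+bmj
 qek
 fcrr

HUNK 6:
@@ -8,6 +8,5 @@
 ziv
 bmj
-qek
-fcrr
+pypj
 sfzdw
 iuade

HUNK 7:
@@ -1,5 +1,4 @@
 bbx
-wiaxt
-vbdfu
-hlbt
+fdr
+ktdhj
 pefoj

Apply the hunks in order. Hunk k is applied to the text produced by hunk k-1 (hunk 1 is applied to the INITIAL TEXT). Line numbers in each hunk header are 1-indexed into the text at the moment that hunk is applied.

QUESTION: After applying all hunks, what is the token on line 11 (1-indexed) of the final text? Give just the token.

Hunk 1: at line 6 remove [vidop] add [zkac,vuej] -> 15 lines: bbx wiaxt vbdfu hlbt nlrth xyvc kjn zkac vuej mdgik qek fcrr sfzdw iuade cakg
Hunk 2: at line 6 remove [zkac] add [wzaj,ziv,lmfda] -> 17 lines: bbx wiaxt vbdfu hlbt nlrth xyvc kjn wzaj ziv lmfda vuej mdgik qek fcrr sfzdw iuade cakg
Hunk 3: at line 4 remove [nlrth,xyvc,kjn] add [pefoj,rfwdo] -> 16 lines: bbx wiaxt vbdfu hlbt pefoj rfwdo wzaj ziv lmfda vuej mdgik qek fcrr sfzdw iuade cakg
Hunk 4: at line 8 remove [lmfda,vuej] add [xoyxq,yostw] -> 16 lines: bbx wiaxt vbdfu hlbt pefoj rfwdo wzaj ziv xoyxq yostw mdgik qek fcrr sfzdw iuade cakg
Hunk 5: at line 7 remove [xoyxq,yostw,mdgik] add [bmj] -> 14 lines: bbx wiaxt vbdfu hlbt pefoj rfwdo wzaj ziv bmj qek fcrr sfzdw iuade cakg
Hunk 6: at line 8 remove [qek,fcrr] add [pypj] -> 13 lines: bbx wiaxt vbdfu hlbt pefoj rfwdo wzaj ziv bmj pypj sfzdw iuade cakg
Hunk 7: at line 1 remove [wiaxt,vbdfu,hlbt] add [fdr,ktdhj] -> 12 lines: bbx fdr ktdhj pefoj rfwdo wzaj ziv bmj pypj sfzdw iuade cakg
Final line 11: iuade

Answer: iuade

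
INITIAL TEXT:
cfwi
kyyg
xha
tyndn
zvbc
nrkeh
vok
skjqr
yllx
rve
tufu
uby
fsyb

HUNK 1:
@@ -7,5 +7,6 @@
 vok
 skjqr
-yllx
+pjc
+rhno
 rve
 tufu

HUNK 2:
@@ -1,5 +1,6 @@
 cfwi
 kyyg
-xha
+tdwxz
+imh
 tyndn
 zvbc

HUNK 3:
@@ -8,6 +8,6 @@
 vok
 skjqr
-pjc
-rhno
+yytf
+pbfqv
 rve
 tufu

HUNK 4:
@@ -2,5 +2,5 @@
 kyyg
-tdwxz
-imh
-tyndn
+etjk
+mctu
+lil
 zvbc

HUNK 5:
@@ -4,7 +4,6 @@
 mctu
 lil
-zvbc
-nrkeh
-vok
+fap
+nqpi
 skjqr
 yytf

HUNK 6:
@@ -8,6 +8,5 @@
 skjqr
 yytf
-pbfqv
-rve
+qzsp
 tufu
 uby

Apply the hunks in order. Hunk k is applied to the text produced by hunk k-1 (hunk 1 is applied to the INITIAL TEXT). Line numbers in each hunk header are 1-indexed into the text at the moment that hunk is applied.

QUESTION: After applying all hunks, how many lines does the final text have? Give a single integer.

Hunk 1: at line 7 remove [yllx] add [pjc,rhno] -> 14 lines: cfwi kyyg xha tyndn zvbc nrkeh vok skjqr pjc rhno rve tufu uby fsyb
Hunk 2: at line 1 remove [xha] add [tdwxz,imh] -> 15 lines: cfwi kyyg tdwxz imh tyndn zvbc nrkeh vok skjqr pjc rhno rve tufu uby fsyb
Hunk 3: at line 8 remove [pjc,rhno] add [yytf,pbfqv] -> 15 lines: cfwi kyyg tdwxz imh tyndn zvbc nrkeh vok skjqr yytf pbfqv rve tufu uby fsyb
Hunk 4: at line 2 remove [tdwxz,imh,tyndn] add [etjk,mctu,lil] -> 15 lines: cfwi kyyg etjk mctu lil zvbc nrkeh vok skjqr yytf pbfqv rve tufu uby fsyb
Hunk 5: at line 4 remove [zvbc,nrkeh,vok] add [fap,nqpi] -> 14 lines: cfwi kyyg etjk mctu lil fap nqpi skjqr yytf pbfqv rve tufu uby fsyb
Hunk 6: at line 8 remove [pbfqv,rve] add [qzsp] -> 13 lines: cfwi kyyg etjk mctu lil fap nqpi skjqr yytf qzsp tufu uby fsyb
Final line count: 13

Answer: 13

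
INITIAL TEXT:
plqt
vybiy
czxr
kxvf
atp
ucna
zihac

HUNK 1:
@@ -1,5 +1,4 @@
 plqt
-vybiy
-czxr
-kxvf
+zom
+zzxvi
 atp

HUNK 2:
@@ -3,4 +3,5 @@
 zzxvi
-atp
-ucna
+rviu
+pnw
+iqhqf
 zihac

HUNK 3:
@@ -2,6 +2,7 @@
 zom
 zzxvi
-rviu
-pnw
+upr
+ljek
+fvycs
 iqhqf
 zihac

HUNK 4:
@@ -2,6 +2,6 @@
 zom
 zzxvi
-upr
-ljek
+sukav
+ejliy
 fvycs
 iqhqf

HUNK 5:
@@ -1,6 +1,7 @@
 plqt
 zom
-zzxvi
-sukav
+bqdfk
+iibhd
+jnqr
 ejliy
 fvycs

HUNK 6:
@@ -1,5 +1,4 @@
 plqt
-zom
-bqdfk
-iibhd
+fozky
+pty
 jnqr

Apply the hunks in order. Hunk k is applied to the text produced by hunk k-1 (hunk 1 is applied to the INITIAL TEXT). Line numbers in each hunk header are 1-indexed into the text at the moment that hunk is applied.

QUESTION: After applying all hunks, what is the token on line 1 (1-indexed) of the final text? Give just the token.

Hunk 1: at line 1 remove [vybiy,czxr,kxvf] add [zom,zzxvi] -> 6 lines: plqt zom zzxvi atp ucna zihac
Hunk 2: at line 3 remove [atp,ucna] add [rviu,pnw,iqhqf] -> 7 lines: plqt zom zzxvi rviu pnw iqhqf zihac
Hunk 3: at line 2 remove [rviu,pnw] add [upr,ljek,fvycs] -> 8 lines: plqt zom zzxvi upr ljek fvycs iqhqf zihac
Hunk 4: at line 2 remove [upr,ljek] add [sukav,ejliy] -> 8 lines: plqt zom zzxvi sukav ejliy fvycs iqhqf zihac
Hunk 5: at line 1 remove [zzxvi,sukav] add [bqdfk,iibhd,jnqr] -> 9 lines: plqt zom bqdfk iibhd jnqr ejliy fvycs iqhqf zihac
Hunk 6: at line 1 remove [zom,bqdfk,iibhd] add [fozky,pty] -> 8 lines: plqt fozky pty jnqr ejliy fvycs iqhqf zihac
Final line 1: plqt

Answer: plqt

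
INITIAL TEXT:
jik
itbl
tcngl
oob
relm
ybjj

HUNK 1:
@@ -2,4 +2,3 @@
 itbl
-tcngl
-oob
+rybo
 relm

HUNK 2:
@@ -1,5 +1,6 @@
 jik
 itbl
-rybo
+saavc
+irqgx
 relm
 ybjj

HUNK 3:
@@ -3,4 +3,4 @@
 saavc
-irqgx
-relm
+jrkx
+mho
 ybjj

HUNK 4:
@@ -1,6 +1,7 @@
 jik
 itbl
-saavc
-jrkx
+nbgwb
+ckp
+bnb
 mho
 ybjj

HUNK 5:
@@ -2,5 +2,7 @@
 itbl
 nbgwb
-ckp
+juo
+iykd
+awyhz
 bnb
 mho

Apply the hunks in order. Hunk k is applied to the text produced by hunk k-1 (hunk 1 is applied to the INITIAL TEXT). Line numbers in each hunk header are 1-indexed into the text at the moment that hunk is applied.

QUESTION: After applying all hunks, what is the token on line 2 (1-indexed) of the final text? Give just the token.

Hunk 1: at line 2 remove [tcngl,oob] add [rybo] -> 5 lines: jik itbl rybo relm ybjj
Hunk 2: at line 1 remove [rybo] add [saavc,irqgx] -> 6 lines: jik itbl saavc irqgx relm ybjj
Hunk 3: at line 3 remove [irqgx,relm] add [jrkx,mho] -> 6 lines: jik itbl saavc jrkx mho ybjj
Hunk 4: at line 1 remove [saavc,jrkx] add [nbgwb,ckp,bnb] -> 7 lines: jik itbl nbgwb ckp bnb mho ybjj
Hunk 5: at line 2 remove [ckp] add [juo,iykd,awyhz] -> 9 lines: jik itbl nbgwb juo iykd awyhz bnb mho ybjj
Final line 2: itbl

Answer: itbl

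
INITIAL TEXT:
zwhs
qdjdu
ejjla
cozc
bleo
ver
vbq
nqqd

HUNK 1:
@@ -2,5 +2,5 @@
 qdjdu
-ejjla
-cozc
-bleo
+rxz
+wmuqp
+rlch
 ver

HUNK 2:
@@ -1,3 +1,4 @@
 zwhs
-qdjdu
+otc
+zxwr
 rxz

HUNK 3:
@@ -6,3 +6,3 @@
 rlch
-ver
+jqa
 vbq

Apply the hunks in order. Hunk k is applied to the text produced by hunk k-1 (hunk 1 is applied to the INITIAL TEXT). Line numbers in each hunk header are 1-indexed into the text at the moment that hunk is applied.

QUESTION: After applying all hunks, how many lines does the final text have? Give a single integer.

Answer: 9

Derivation:
Hunk 1: at line 2 remove [ejjla,cozc,bleo] add [rxz,wmuqp,rlch] -> 8 lines: zwhs qdjdu rxz wmuqp rlch ver vbq nqqd
Hunk 2: at line 1 remove [qdjdu] add [otc,zxwr] -> 9 lines: zwhs otc zxwr rxz wmuqp rlch ver vbq nqqd
Hunk 3: at line 6 remove [ver] add [jqa] -> 9 lines: zwhs otc zxwr rxz wmuqp rlch jqa vbq nqqd
Final line count: 9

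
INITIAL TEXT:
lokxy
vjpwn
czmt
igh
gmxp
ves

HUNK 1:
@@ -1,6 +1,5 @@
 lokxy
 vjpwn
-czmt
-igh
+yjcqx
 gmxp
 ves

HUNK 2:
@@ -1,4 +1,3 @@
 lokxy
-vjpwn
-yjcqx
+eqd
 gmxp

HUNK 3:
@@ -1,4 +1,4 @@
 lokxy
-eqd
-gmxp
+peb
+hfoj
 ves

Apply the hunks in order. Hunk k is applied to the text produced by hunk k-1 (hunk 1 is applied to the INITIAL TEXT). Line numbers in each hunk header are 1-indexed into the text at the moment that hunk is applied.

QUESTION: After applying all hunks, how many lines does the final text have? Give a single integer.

Answer: 4

Derivation:
Hunk 1: at line 1 remove [czmt,igh] add [yjcqx] -> 5 lines: lokxy vjpwn yjcqx gmxp ves
Hunk 2: at line 1 remove [vjpwn,yjcqx] add [eqd] -> 4 lines: lokxy eqd gmxp ves
Hunk 3: at line 1 remove [eqd,gmxp] add [peb,hfoj] -> 4 lines: lokxy peb hfoj ves
Final line count: 4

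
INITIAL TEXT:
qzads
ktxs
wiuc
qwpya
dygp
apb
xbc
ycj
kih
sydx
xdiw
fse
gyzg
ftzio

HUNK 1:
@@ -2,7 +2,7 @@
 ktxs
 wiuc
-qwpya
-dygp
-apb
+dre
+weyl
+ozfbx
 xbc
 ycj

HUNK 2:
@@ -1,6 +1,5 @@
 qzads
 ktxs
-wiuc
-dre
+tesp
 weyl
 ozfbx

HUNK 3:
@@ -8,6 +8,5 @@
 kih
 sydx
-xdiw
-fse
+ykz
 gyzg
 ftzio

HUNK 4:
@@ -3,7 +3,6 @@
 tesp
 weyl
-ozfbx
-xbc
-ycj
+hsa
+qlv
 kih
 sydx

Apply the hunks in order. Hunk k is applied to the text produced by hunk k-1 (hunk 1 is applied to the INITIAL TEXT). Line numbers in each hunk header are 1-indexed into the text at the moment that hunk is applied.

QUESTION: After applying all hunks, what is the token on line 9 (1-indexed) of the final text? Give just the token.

Hunk 1: at line 2 remove [qwpya,dygp,apb] add [dre,weyl,ozfbx] -> 14 lines: qzads ktxs wiuc dre weyl ozfbx xbc ycj kih sydx xdiw fse gyzg ftzio
Hunk 2: at line 1 remove [wiuc,dre] add [tesp] -> 13 lines: qzads ktxs tesp weyl ozfbx xbc ycj kih sydx xdiw fse gyzg ftzio
Hunk 3: at line 8 remove [xdiw,fse] add [ykz] -> 12 lines: qzads ktxs tesp weyl ozfbx xbc ycj kih sydx ykz gyzg ftzio
Hunk 4: at line 3 remove [ozfbx,xbc,ycj] add [hsa,qlv] -> 11 lines: qzads ktxs tesp weyl hsa qlv kih sydx ykz gyzg ftzio
Final line 9: ykz

Answer: ykz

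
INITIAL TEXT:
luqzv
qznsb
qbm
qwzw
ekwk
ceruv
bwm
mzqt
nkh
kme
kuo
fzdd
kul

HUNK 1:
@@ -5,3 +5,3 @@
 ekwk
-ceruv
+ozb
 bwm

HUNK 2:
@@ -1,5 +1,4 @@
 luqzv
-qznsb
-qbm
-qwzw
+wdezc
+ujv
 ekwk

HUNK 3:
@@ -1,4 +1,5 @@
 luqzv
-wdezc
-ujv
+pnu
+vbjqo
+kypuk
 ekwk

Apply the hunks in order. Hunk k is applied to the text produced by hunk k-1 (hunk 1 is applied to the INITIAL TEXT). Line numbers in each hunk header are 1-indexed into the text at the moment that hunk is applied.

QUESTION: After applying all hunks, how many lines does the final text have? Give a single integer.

Answer: 13

Derivation:
Hunk 1: at line 5 remove [ceruv] add [ozb] -> 13 lines: luqzv qznsb qbm qwzw ekwk ozb bwm mzqt nkh kme kuo fzdd kul
Hunk 2: at line 1 remove [qznsb,qbm,qwzw] add [wdezc,ujv] -> 12 lines: luqzv wdezc ujv ekwk ozb bwm mzqt nkh kme kuo fzdd kul
Hunk 3: at line 1 remove [wdezc,ujv] add [pnu,vbjqo,kypuk] -> 13 lines: luqzv pnu vbjqo kypuk ekwk ozb bwm mzqt nkh kme kuo fzdd kul
Final line count: 13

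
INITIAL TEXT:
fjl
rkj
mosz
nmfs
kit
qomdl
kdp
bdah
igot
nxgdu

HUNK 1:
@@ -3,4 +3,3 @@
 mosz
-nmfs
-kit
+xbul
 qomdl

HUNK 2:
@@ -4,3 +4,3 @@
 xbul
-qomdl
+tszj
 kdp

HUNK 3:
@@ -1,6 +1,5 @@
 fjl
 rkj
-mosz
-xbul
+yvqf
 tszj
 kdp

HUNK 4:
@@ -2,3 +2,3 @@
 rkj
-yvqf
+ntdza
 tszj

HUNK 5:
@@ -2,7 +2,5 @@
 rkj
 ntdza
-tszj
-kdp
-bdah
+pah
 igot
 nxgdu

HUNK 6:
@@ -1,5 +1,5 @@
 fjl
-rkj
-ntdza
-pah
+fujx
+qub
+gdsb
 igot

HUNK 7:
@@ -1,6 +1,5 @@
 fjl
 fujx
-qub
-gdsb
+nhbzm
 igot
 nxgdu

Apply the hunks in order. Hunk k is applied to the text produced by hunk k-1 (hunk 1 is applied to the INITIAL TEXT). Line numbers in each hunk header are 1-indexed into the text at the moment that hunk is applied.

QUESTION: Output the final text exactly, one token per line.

Hunk 1: at line 3 remove [nmfs,kit] add [xbul] -> 9 lines: fjl rkj mosz xbul qomdl kdp bdah igot nxgdu
Hunk 2: at line 4 remove [qomdl] add [tszj] -> 9 lines: fjl rkj mosz xbul tszj kdp bdah igot nxgdu
Hunk 3: at line 1 remove [mosz,xbul] add [yvqf] -> 8 lines: fjl rkj yvqf tszj kdp bdah igot nxgdu
Hunk 4: at line 2 remove [yvqf] add [ntdza] -> 8 lines: fjl rkj ntdza tszj kdp bdah igot nxgdu
Hunk 5: at line 2 remove [tszj,kdp,bdah] add [pah] -> 6 lines: fjl rkj ntdza pah igot nxgdu
Hunk 6: at line 1 remove [rkj,ntdza,pah] add [fujx,qub,gdsb] -> 6 lines: fjl fujx qub gdsb igot nxgdu
Hunk 7: at line 1 remove [qub,gdsb] add [nhbzm] -> 5 lines: fjl fujx nhbzm igot nxgdu

Answer: fjl
fujx
nhbzm
igot
nxgdu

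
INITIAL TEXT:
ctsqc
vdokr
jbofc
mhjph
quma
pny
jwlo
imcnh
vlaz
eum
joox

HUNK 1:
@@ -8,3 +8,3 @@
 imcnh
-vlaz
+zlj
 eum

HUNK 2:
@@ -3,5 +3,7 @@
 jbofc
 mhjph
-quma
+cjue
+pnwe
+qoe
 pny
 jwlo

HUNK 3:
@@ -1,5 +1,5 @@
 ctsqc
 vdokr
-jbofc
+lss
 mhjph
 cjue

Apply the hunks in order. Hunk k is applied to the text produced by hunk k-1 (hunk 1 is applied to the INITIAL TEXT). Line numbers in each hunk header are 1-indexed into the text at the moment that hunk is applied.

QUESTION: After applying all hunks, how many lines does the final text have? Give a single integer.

Answer: 13

Derivation:
Hunk 1: at line 8 remove [vlaz] add [zlj] -> 11 lines: ctsqc vdokr jbofc mhjph quma pny jwlo imcnh zlj eum joox
Hunk 2: at line 3 remove [quma] add [cjue,pnwe,qoe] -> 13 lines: ctsqc vdokr jbofc mhjph cjue pnwe qoe pny jwlo imcnh zlj eum joox
Hunk 3: at line 1 remove [jbofc] add [lss] -> 13 lines: ctsqc vdokr lss mhjph cjue pnwe qoe pny jwlo imcnh zlj eum joox
Final line count: 13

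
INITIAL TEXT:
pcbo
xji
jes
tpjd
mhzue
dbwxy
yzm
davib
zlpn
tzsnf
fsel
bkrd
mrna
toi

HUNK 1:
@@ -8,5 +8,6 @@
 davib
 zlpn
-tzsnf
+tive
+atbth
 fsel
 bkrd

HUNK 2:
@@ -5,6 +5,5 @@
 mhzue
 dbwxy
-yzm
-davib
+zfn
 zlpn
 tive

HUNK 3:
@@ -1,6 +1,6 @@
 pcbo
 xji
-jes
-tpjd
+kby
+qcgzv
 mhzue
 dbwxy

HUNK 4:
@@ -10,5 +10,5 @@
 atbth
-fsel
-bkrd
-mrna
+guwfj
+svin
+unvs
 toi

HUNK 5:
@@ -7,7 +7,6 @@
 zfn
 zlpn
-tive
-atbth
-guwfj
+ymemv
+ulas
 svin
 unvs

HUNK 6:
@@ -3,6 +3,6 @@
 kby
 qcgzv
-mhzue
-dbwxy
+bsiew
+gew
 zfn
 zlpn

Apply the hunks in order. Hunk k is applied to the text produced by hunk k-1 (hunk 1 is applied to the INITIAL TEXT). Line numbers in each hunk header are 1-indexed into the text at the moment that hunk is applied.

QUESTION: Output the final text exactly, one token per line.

Answer: pcbo
xji
kby
qcgzv
bsiew
gew
zfn
zlpn
ymemv
ulas
svin
unvs
toi

Derivation:
Hunk 1: at line 8 remove [tzsnf] add [tive,atbth] -> 15 lines: pcbo xji jes tpjd mhzue dbwxy yzm davib zlpn tive atbth fsel bkrd mrna toi
Hunk 2: at line 5 remove [yzm,davib] add [zfn] -> 14 lines: pcbo xji jes tpjd mhzue dbwxy zfn zlpn tive atbth fsel bkrd mrna toi
Hunk 3: at line 1 remove [jes,tpjd] add [kby,qcgzv] -> 14 lines: pcbo xji kby qcgzv mhzue dbwxy zfn zlpn tive atbth fsel bkrd mrna toi
Hunk 4: at line 10 remove [fsel,bkrd,mrna] add [guwfj,svin,unvs] -> 14 lines: pcbo xji kby qcgzv mhzue dbwxy zfn zlpn tive atbth guwfj svin unvs toi
Hunk 5: at line 7 remove [tive,atbth,guwfj] add [ymemv,ulas] -> 13 lines: pcbo xji kby qcgzv mhzue dbwxy zfn zlpn ymemv ulas svin unvs toi
Hunk 6: at line 3 remove [mhzue,dbwxy] add [bsiew,gew] -> 13 lines: pcbo xji kby qcgzv bsiew gew zfn zlpn ymemv ulas svin unvs toi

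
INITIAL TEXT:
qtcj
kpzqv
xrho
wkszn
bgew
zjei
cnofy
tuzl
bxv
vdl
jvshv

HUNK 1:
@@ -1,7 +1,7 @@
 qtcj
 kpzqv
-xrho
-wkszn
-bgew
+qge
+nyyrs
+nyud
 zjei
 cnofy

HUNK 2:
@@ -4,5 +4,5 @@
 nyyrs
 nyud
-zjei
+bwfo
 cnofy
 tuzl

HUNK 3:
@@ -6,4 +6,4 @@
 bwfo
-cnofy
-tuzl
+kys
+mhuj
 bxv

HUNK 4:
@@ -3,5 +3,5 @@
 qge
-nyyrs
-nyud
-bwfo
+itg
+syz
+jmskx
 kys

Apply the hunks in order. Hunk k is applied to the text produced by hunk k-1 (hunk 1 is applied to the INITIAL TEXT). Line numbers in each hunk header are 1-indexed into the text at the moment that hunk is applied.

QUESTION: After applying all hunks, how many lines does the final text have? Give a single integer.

Answer: 11

Derivation:
Hunk 1: at line 1 remove [xrho,wkszn,bgew] add [qge,nyyrs,nyud] -> 11 lines: qtcj kpzqv qge nyyrs nyud zjei cnofy tuzl bxv vdl jvshv
Hunk 2: at line 4 remove [zjei] add [bwfo] -> 11 lines: qtcj kpzqv qge nyyrs nyud bwfo cnofy tuzl bxv vdl jvshv
Hunk 3: at line 6 remove [cnofy,tuzl] add [kys,mhuj] -> 11 lines: qtcj kpzqv qge nyyrs nyud bwfo kys mhuj bxv vdl jvshv
Hunk 4: at line 3 remove [nyyrs,nyud,bwfo] add [itg,syz,jmskx] -> 11 lines: qtcj kpzqv qge itg syz jmskx kys mhuj bxv vdl jvshv
Final line count: 11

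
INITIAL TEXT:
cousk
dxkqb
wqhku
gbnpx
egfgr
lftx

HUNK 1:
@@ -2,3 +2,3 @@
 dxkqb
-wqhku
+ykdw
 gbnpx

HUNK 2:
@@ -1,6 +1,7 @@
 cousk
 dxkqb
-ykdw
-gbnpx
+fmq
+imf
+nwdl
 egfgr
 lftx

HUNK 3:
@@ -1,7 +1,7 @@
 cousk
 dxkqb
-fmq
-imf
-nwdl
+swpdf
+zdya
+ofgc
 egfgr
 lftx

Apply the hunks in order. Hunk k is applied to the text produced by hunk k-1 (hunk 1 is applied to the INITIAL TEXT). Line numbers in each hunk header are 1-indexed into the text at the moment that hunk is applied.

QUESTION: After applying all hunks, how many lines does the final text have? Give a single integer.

Answer: 7

Derivation:
Hunk 1: at line 2 remove [wqhku] add [ykdw] -> 6 lines: cousk dxkqb ykdw gbnpx egfgr lftx
Hunk 2: at line 1 remove [ykdw,gbnpx] add [fmq,imf,nwdl] -> 7 lines: cousk dxkqb fmq imf nwdl egfgr lftx
Hunk 3: at line 1 remove [fmq,imf,nwdl] add [swpdf,zdya,ofgc] -> 7 lines: cousk dxkqb swpdf zdya ofgc egfgr lftx
Final line count: 7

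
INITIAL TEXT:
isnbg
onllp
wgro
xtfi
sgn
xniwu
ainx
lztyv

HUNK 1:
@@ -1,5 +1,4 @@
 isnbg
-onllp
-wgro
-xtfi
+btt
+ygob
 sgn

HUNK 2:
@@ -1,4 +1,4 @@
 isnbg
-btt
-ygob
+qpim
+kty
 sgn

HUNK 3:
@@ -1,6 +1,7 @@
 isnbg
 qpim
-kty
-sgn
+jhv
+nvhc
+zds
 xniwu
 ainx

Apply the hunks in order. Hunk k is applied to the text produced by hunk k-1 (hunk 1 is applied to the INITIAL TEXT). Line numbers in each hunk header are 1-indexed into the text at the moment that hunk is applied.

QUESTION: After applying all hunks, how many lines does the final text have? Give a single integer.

Hunk 1: at line 1 remove [onllp,wgro,xtfi] add [btt,ygob] -> 7 lines: isnbg btt ygob sgn xniwu ainx lztyv
Hunk 2: at line 1 remove [btt,ygob] add [qpim,kty] -> 7 lines: isnbg qpim kty sgn xniwu ainx lztyv
Hunk 3: at line 1 remove [kty,sgn] add [jhv,nvhc,zds] -> 8 lines: isnbg qpim jhv nvhc zds xniwu ainx lztyv
Final line count: 8

Answer: 8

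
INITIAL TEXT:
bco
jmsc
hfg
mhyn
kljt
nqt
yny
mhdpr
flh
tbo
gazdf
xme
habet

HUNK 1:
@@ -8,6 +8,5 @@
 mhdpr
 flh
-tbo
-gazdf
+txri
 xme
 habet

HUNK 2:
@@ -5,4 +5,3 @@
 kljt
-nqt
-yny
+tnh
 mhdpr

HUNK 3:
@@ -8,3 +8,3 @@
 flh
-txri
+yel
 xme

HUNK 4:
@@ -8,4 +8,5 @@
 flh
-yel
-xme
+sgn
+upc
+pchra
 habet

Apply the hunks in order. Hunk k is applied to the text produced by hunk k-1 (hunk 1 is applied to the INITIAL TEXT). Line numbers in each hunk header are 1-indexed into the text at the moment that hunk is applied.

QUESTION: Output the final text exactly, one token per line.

Hunk 1: at line 8 remove [tbo,gazdf] add [txri] -> 12 lines: bco jmsc hfg mhyn kljt nqt yny mhdpr flh txri xme habet
Hunk 2: at line 5 remove [nqt,yny] add [tnh] -> 11 lines: bco jmsc hfg mhyn kljt tnh mhdpr flh txri xme habet
Hunk 3: at line 8 remove [txri] add [yel] -> 11 lines: bco jmsc hfg mhyn kljt tnh mhdpr flh yel xme habet
Hunk 4: at line 8 remove [yel,xme] add [sgn,upc,pchra] -> 12 lines: bco jmsc hfg mhyn kljt tnh mhdpr flh sgn upc pchra habet

Answer: bco
jmsc
hfg
mhyn
kljt
tnh
mhdpr
flh
sgn
upc
pchra
habet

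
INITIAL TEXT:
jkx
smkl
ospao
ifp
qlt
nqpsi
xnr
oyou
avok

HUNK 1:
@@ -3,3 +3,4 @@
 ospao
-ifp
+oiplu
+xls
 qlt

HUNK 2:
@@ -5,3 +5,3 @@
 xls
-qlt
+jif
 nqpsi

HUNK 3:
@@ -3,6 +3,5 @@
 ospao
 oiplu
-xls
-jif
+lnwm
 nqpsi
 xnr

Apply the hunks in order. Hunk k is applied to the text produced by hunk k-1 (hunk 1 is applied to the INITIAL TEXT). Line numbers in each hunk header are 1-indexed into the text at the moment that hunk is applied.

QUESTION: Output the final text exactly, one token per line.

Hunk 1: at line 3 remove [ifp] add [oiplu,xls] -> 10 lines: jkx smkl ospao oiplu xls qlt nqpsi xnr oyou avok
Hunk 2: at line 5 remove [qlt] add [jif] -> 10 lines: jkx smkl ospao oiplu xls jif nqpsi xnr oyou avok
Hunk 3: at line 3 remove [xls,jif] add [lnwm] -> 9 lines: jkx smkl ospao oiplu lnwm nqpsi xnr oyou avok

Answer: jkx
smkl
ospao
oiplu
lnwm
nqpsi
xnr
oyou
avok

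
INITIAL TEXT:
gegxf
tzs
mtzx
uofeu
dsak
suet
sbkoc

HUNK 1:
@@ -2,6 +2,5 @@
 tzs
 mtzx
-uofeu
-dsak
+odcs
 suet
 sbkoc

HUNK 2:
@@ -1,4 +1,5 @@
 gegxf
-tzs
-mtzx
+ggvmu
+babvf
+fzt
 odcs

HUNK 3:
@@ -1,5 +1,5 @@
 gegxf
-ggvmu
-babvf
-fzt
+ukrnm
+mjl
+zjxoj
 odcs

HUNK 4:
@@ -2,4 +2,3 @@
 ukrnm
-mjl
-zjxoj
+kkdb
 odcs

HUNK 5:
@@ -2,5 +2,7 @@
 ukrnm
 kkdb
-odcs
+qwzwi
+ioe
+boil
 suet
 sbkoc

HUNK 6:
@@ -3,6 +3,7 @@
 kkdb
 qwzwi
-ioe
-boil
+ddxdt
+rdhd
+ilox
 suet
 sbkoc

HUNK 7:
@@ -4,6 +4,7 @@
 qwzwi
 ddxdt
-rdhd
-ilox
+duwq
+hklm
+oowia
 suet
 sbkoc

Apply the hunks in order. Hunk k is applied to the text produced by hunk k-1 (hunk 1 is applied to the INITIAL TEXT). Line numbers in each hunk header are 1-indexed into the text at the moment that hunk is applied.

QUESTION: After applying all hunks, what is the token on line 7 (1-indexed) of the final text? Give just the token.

Answer: hklm

Derivation:
Hunk 1: at line 2 remove [uofeu,dsak] add [odcs] -> 6 lines: gegxf tzs mtzx odcs suet sbkoc
Hunk 2: at line 1 remove [tzs,mtzx] add [ggvmu,babvf,fzt] -> 7 lines: gegxf ggvmu babvf fzt odcs suet sbkoc
Hunk 3: at line 1 remove [ggvmu,babvf,fzt] add [ukrnm,mjl,zjxoj] -> 7 lines: gegxf ukrnm mjl zjxoj odcs suet sbkoc
Hunk 4: at line 2 remove [mjl,zjxoj] add [kkdb] -> 6 lines: gegxf ukrnm kkdb odcs suet sbkoc
Hunk 5: at line 2 remove [odcs] add [qwzwi,ioe,boil] -> 8 lines: gegxf ukrnm kkdb qwzwi ioe boil suet sbkoc
Hunk 6: at line 3 remove [ioe,boil] add [ddxdt,rdhd,ilox] -> 9 lines: gegxf ukrnm kkdb qwzwi ddxdt rdhd ilox suet sbkoc
Hunk 7: at line 4 remove [rdhd,ilox] add [duwq,hklm,oowia] -> 10 lines: gegxf ukrnm kkdb qwzwi ddxdt duwq hklm oowia suet sbkoc
Final line 7: hklm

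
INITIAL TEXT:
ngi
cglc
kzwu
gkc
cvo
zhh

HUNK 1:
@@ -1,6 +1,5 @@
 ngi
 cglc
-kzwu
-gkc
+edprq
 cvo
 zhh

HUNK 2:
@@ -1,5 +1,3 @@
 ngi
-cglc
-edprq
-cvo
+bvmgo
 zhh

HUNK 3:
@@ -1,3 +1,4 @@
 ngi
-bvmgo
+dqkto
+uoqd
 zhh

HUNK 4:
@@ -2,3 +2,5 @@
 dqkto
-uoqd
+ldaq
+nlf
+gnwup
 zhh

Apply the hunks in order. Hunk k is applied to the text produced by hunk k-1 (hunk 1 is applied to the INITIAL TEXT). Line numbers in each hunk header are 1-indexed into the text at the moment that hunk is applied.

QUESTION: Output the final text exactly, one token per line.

Answer: ngi
dqkto
ldaq
nlf
gnwup
zhh

Derivation:
Hunk 1: at line 1 remove [kzwu,gkc] add [edprq] -> 5 lines: ngi cglc edprq cvo zhh
Hunk 2: at line 1 remove [cglc,edprq,cvo] add [bvmgo] -> 3 lines: ngi bvmgo zhh
Hunk 3: at line 1 remove [bvmgo] add [dqkto,uoqd] -> 4 lines: ngi dqkto uoqd zhh
Hunk 4: at line 2 remove [uoqd] add [ldaq,nlf,gnwup] -> 6 lines: ngi dqkto ldaq nlf gnwup zhh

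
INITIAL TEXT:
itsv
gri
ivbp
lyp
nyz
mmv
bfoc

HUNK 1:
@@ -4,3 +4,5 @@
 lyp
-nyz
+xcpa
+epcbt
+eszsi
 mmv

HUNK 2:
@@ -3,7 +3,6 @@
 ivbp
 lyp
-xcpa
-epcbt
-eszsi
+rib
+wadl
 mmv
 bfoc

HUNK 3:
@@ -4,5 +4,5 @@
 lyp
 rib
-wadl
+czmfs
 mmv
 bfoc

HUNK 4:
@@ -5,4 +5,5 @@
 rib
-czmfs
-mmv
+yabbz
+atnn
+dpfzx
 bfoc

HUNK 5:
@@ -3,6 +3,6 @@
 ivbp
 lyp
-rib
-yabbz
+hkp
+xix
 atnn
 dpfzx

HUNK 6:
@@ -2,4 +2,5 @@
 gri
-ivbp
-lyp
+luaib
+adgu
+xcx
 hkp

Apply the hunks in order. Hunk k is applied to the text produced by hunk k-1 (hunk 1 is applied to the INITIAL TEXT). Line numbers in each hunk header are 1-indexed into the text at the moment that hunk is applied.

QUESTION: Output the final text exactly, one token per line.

Hunk 1: at line 4 remove [nyz] add [xcpa,epcbt,eszsi] -> 9 lines: itsv gri ivbp lyp xcpa epcbt eszsi mmv bfoc
Hunk 2: at line 3 remove [xcpa,epcbt,eszsi] add [rib,wadl] -> 8 lines: itsv gri ivbp lyp rib wadl mmv bfoc
Hunk 3: at line 4 remove [wadl] add [czmfs] -> 8 lines: itsv gri ivbp lyp rib czmfs mmv bfoc
Hunk 4: at line 5 remove [czmfs,mmv] add [yabbz,atnn,dpfzx] -> 9 lines: itsv gri ivbp lyp rib yabbz atnn dpfzx bfoc
Hunk 5: at line 3 remove [rib,yabbz] add [hkp,xix] -> 9 lines: itsv gri ivbp lyp hkp xix atnn dpfzx bfoc
Hunk 6: at line 2 remove [ivbp,lyp] add [luaib,adgu,xcx] -> 10 lines: itsv gri luaib adgu xcx hkp xix atnn dpfzx bfoc

Answer: itsv
gri
luaib
adgu
xcx
hkp
xix
atnn
dpfzx
bfoc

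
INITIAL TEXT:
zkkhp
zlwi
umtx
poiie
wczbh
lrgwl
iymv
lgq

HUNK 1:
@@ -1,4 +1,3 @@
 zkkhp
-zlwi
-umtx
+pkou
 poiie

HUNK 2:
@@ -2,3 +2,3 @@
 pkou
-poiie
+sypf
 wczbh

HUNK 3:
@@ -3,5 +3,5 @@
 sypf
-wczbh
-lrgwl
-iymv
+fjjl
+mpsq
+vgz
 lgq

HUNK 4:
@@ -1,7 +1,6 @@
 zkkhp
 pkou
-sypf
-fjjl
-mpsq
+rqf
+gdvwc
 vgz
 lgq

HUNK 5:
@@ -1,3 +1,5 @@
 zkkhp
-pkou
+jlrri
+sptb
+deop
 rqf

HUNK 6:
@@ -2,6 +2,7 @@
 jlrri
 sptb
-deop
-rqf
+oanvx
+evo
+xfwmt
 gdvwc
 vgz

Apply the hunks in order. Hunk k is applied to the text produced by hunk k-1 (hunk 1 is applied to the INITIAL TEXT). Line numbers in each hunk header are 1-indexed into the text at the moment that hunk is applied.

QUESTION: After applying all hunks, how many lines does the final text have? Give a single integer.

Answer: 9

Derivation:
Hunk 1: at line 1 remove [zlwi,umtx] add [pkou] -> 7 lines: zkkhp pkou poiie wczbh lrgwl iymv lgq
Hunk 2: at line 2 remove [poiie] add [sypf] -> 7 lines: zkkhp pkou sypf wczbh lrgwl iymv lgq
Hunk 3: at line 3 remove [wczbh,lrgwl,iymv] add [fjjl,mpsq,vgz] -> 7 lines: zkkhp pkou sypf fjjl mpsq vgz lgq
Hunk 4: at line 1 remove [sypf,fjjl,mpsq] add [rqf,gdvwc] -> 6 lines: zkkhp pkou rqf gdvwc vgz lgq
Hunk 5: at line 1 remove [pkou] add [jlrri,sptb,deop] -> 8 lines: zkkhp jlrri sptb deop rqf gdvwc vgz lgq
Hunk 6: at line 2 remove [deop,rqf] add [oanvx,evo,xfwmt] -> 9 lines: zkkhp jlrri sptb oanvx evo xfwmt gdvwc vgz lgq
Final line count: 9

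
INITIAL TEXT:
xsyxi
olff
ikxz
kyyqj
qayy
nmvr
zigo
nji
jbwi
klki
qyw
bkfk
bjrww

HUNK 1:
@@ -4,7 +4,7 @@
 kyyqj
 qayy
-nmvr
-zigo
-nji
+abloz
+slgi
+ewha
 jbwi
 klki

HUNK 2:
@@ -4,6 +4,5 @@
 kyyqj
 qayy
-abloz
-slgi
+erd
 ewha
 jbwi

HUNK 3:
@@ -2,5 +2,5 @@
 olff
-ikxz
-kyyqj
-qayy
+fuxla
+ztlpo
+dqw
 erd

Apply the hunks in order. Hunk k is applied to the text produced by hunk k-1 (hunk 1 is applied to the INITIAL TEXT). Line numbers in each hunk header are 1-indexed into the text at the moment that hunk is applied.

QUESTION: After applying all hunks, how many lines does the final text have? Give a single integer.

Answer: 12

Derivation:
Hunk 1: at line 4 remove [nmvr,zigo,nji] add [abloz,slgi,ewha] -> 13 lines: xsyxi olff ikxz kyyqj qayy abloz slgi ewha jbwi klki qyw bkfk bjrww
Hunk 2: at line 4 remove [abloz,slgi] add [erd] -> 12 lines: xsyxi olff ikxz kyyqj qayy erd ewha jbwi klki qyw bkfk bjrww
Hunk 3: at line 2 remove [ikxz,kyyqj,qayy] add [fuxla,ztlpo,dqw] -> 12 lines: xsyxi olff fuxla ztlpo dqw erd ewha jbwi klki qyw bkfk bjrww
Final line count: 12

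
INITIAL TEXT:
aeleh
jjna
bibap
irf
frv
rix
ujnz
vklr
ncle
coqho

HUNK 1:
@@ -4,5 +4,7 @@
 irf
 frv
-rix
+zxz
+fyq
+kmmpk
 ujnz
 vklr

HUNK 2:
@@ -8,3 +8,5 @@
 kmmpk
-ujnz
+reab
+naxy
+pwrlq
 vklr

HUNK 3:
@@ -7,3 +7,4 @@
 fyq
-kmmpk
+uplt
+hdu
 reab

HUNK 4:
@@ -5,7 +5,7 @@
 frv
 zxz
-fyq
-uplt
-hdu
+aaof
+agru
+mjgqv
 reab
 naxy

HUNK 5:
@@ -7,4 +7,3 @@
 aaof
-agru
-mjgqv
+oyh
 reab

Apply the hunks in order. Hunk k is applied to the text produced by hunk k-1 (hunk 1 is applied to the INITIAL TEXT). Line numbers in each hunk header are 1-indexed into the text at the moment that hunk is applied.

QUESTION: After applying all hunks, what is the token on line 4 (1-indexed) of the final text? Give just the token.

Answer: irf

Derivation:
Hunk 1: at line 4 remove [rix] add [zxz,fyq,kmmpk] -> 12 lines: aeleh jjna bibap irf frv zxz fyq kmmpk ujnz vklr ncle coqho
Hunk 2: at line 8 remove [ujnz] add [reab,naxy,pwrlq] -> 14 lines: aeleh jjna bibap irf frv zxz fyq kmmpk reab naxy pwrlq vklr ncle coqho
Hunk 3: at line 7 remove [kmmpk] add [uplt,hdu] -> 15 lines: aeleh jjna bibap irf frv zxz fyq uplt hdu reab naxy pwrlq vklr ncle coqho
Hunk 4: at line 5 remove [fyq,uplt,hdu] add [aaof,agru,mjgqv] -> 15 lines: aeleh jjna bibap irf frv zxz aaof agru mjgqv reab naxy pwrlq vklr ncle coqho
Hunk 5: at line 7 remove [agru,mjgqv] add [oyh] -> 14 lines: aeleh jjna bibap irf frv zxz aaof oyh reab naxy pwrlq vklr ncle coqho
Final line 4: irf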